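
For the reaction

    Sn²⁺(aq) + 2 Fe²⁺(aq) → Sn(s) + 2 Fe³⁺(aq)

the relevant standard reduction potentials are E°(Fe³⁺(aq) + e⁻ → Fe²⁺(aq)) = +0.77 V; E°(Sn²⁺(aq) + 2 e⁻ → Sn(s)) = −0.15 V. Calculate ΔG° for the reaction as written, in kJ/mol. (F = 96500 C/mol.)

+178 kJ/mol

In the reaction as written Sn²⁺(aq) is reduced, so the Sn²⁺/Sn couple is the cathode and Fe³⁺/Fe²⁺ is the anode.
E°cell = −0.15 − (+0.77) = −0.92 V; balancing electrons gives n = 2.
ΔG° = −nFE°cell = −(2)(96500)(−0.92) J/mol = +178 kJ/mol.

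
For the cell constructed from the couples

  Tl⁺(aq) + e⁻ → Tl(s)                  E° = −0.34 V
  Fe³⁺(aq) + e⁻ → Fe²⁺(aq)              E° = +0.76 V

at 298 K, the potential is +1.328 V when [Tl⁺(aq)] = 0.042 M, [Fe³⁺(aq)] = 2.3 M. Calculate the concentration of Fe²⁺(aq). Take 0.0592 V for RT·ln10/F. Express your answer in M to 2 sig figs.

0.0077 M

With Fe³⁺/Fe²⁺ at the cathode and Tl⁺/Tl at the anode, E°cell = +0.76 − (−0.34) = +1.10 V (n = 1).
Rearranging E = E° − (0.0592/n)·log Q gives log Q = 1(+1.10 − (+1.328))/0.0592 = −3.851.
The balanced reaction is Fe³⁺(aq) + Tl(s) → Fe²⁺(aq) + Tl⁺(aq), so Q = ([Fe²⁺(aq)]·[Tl⁺(aq)]) / [Fe³⁺(aq)].
Solving for the unknown gives log [Fe²⁺(aq)] = −2.113, so [Fe²⁺(aq)] ≈ 0.0077 M.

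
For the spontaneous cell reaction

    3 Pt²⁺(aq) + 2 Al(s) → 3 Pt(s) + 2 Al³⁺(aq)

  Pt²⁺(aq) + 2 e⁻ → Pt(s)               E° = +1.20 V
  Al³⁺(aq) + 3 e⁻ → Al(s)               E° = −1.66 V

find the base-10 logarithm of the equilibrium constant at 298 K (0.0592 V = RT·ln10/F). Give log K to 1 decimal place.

log K = 289.9

The Pt²⁺/Pt couple is reduced (cathode); E°cell = +1.20 − (−1.66) = +2.86 V with n = 6.
At equilibrium E = 0, so log K = nE°cell / 0.0592 = (6)(+2.86) / 0.0592 = 289.9.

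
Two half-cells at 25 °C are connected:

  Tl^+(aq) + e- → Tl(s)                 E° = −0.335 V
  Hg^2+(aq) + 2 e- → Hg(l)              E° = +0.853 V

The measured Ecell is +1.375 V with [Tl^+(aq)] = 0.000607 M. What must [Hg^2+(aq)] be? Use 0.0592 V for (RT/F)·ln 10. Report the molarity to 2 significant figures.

The Hg²⁺/Hg couple has the larger reduction potential, so it is the cathode: E°cell = +0.853 − (−0.335) = +1.188 V and n = 2.
Since E = E° − (0.0592/n)·log Q, log Q = n(E° − E)/0.0592 = −6.318.
For Hg^2+(aq) + 2 Tl(s) → Hg(l) + 2 Tl^+(aq), the reaction quotient is Q = [Tl^+(aq)]^2 / [Hg^2+(aq)].
Isolating [Hg^2+(aq)] in Q = 10^{−6.318} yields log [Hg^2+(aq)] = −0.116, i.e. 0.77 M.

0.77 M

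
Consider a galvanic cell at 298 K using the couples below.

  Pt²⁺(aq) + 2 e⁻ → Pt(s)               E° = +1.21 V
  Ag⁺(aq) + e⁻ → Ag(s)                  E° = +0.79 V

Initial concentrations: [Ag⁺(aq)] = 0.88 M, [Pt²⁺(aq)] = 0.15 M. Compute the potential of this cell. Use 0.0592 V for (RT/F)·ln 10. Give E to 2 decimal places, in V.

Since E°(Pt²⁺/Pt) > E°(Ag⁺/Ag), Pt²⁺/Pt serves as the cathode.
E°cell = E°cat − E°an = +1.21 − (+0.79) = +0.42 V; n = 2.
For the overall reaction Pt²⁺(aq) + 2 Ag(s) → Pt(s) + 2 Ag⁺(aq), Q = [Ag⁺(aq)]^2 / [Pt²⁺(aq)] = 5.16, giving log Q = 0.713.
E = E° − (0.0592/n)·log Q = +0.42 − (0.0592/2)(0.713) = +0.40 V.

+0.40 V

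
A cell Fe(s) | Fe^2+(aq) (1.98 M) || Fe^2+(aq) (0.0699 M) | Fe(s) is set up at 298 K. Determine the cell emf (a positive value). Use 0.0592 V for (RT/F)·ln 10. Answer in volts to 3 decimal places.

For a concentration cell E°cell = 0, since both electrodes use the same couple.
The compartment with the higher Fe^2+(aq) concentration (1.98 M) acts as the cathode; ions are reduced there and produced at the dilute (0.0699 M) anode.
With n = 2, Ecell = −(0.0592/2)·log([dilute]/[conc]) = −(0.0592/2)·log(0.0699/1.98) = +0.043 V.

0.043 V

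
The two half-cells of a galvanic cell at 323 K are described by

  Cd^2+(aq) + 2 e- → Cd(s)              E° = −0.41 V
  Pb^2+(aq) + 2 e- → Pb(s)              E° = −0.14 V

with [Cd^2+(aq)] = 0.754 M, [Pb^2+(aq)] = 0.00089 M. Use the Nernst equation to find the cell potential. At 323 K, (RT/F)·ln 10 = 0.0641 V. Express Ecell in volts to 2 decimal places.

Since E°(Pb²⁺/Pb) > E°(Cd²⁺/Cd), Pb²⁺/Pb serves as the cathode.
E°cell = E°cat − E°an = −0.14 − (−0.41) = +0.27 V; n = 2.
Balancing gives Pb^2+(aq) + Cd(s) → Pb(s) + Cd^2+(aq); hence Q = [Cd^2+(aq)] / [Pb^2+(aq)] = 847 (log Q = 2.928).
Applying E = E° − (RT ln10/nF)·log Q gives +0.27 − (0.0641/2)(2.928) = +0.18 V.

+0.18 V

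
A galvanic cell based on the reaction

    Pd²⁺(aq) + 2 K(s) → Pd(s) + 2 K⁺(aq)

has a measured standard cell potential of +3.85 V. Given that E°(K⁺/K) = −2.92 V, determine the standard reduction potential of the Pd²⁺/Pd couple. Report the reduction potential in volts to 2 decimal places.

+0.93 V

In the reaction as written the Pd²⁺/Pd couple is reduced (cathode) and K⁺/K is oxidized (anode), so E°cell = E°(Pd²⁺/Pd) − E°(K⁺/K).
E°(Pd²⁺/Pd) = E°cell + E°(anode) = +3.85 + (−2.92) = +0.93 V.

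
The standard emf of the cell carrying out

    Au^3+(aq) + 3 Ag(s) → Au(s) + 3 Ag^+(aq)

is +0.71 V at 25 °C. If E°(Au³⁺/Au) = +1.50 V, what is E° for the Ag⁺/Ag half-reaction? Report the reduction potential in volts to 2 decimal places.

In the reaction as written the Au³⁺/Au couple is reduced (cathode) and Ag⁺/Ag is oxidized (anode), so E°cell = E°(Au³⁺/Au) − E°(Ag⁺/Ag).
E°(Ag⁺/Ag) = E°(cathode) − E°cell = +1.50 − (+0.71) = +0.79 V.

+0.79 V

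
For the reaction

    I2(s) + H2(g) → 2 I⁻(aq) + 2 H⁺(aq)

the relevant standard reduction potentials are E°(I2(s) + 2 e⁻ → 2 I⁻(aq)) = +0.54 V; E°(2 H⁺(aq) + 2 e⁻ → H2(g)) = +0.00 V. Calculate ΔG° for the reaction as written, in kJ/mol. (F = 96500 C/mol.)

−104 kJ/mol

In the reaction as written I2(s) is reduced, so the I₂/I⁻ couple is the cathode and 2H⁺/H₂ is the anode.
E°cell = +0.54 − (+0.00) = +0.54 V; balancing electrons gives n = 2.
ΔG° = −nFE°cell = −(2)(96500)(+0.54) J/mol = −104 kJ/mol.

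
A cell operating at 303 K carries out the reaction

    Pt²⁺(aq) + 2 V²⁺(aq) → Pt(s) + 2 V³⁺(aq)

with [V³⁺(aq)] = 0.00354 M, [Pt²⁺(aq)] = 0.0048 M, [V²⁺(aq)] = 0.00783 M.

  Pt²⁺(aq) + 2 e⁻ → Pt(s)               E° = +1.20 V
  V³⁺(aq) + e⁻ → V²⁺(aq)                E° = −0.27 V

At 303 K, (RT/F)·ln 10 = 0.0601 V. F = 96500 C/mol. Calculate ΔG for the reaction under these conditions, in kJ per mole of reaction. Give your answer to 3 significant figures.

The standard cell potential is +1.20 − (−0.27) = +1.47 V, with n = 2 electrons in the balanced equation.
Here Q = [V³⁺(aq)]^2 / ([Pt²⁺(aq)]·[V²⁺(aq)]^2) = 42.6 (log Q = 1.629), giving E = +1.47 − (0.0601/2)·(1.629) = +1.4210 V.
Then ΔG = −nFE = −2 × 96500 × +1.4210 J/mol = −274 kJ/mol.

−274 kJ/mol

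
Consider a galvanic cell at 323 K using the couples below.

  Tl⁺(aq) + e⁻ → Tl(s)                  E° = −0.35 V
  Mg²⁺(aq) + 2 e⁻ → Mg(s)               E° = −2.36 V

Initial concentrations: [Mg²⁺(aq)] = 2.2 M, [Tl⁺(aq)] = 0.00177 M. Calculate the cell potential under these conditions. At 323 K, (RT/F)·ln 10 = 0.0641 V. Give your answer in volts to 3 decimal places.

+1.823 V

Tl⁺/Tl is reduced (cathode, E° = −0.35 V) and Mg²⁺/Mg is oxidized (anode).
E°cell = −0.35 − (−2.36) = +2.01 V, with n = 2 electrons transferred.
For the overall reaction 2 Tl⁺(aq) + Mg(s) → 2 Tl(s) + Mg²⁺(aq), Q = [Mg²⁺(aq)] / [Tl⁺(aq)]^2 = 7.02×10^5, giving log Q = 5.846.
E = E° − (0.0641/n)·log Q = +2.01 − (0.0641/2)(5.846) = +1.823 V.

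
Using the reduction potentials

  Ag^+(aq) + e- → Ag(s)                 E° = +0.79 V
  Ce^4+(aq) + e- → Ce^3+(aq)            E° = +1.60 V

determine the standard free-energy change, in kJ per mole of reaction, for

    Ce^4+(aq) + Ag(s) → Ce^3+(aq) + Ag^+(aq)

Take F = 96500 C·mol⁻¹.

−78.2 kJ/mol

In the reaction as written Ce^4+(aq) is reduced, so the Ce⁴⁺/Ce³⁺ couple is the cathode and Ag⁺/Ag is the anode.
E°cell = +1.60 − (+0.79) = +0.81 V; balancing electrons gives n = 1.
ΔG° = −nFE°cell = −(1)(96500)(+0.81) J/mol = −78.2 kJ/mol.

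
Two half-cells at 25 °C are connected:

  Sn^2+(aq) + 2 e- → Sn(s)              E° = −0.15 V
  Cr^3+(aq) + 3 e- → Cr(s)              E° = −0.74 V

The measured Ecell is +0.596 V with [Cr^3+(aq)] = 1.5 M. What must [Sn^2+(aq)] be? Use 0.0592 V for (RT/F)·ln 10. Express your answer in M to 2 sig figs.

2.1 M

The Sn²⁺/Sn couple has the larger reduction potential, so it is the cathode: E°cell = −0.15 − (−0.74) = +0.59 V and n = 6.
Since E = E° − (0.0592/n)·log Q, log Q = n(E° − E)/0.0592 = −0.608.
The balanced reaction is 3 Sn^2+(aq) + 2 Cr(s) → 3 Sn(s) + 2 Cr^3+(aq), so Q = [Cr^3+(aq)]^2 / [Sn^2+(aq)]^3.
Substituting the known concentrations and solving, log [Sn^2+(aq)] = 0.320 and [Sn^2+(aq)] = 2.1 M.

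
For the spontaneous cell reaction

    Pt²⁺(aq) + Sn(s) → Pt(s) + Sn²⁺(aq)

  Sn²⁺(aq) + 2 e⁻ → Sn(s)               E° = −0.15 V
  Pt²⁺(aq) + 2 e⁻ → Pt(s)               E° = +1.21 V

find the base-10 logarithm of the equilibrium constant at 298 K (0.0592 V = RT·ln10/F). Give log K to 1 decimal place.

log K = 45.9

The Pt²⁺/Pt couple is reduced (cathode); E°cell = +1.21 − (−0.15) = +1.36 V with n = 2.
At equilibrium E = 0, so log K = nE°cell / 0.0592 = (2)(+1.36) / 0.0592 = 45.9.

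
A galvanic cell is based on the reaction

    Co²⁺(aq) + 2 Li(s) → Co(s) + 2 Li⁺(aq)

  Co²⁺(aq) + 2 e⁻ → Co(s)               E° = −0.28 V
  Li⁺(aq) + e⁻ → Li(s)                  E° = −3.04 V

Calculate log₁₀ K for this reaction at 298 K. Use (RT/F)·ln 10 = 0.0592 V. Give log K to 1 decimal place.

log K = 93.2

The Co²⁺/Co couple is reduced (cathode); E°cell = −0.28 − (−3.04) = +2.76 V with n = 2.
At equilibrium E = 0, so log K = nE°cell / 0.0592 = (2)(+2.76) / 0.0592 = 93.2.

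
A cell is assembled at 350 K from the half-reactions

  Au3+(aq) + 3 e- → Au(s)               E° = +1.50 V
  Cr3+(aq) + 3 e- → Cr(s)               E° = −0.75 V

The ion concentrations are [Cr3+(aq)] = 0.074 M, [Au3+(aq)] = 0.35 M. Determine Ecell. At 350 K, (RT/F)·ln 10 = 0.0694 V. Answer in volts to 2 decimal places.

Au³⁺/Au is reduced (cathode, E° = +1.50 V) and Cr³⁺/Cr is oxidized (anode).
The standard potential is +1.50 − (−0.75) = +2.25 V and the balanced reaction transfers n = 3 electrons.
Balancing gives Au3+(aq) + Cr(s) → Au(s) + Cr3+(aq); hence Q = [Cr3+(aq)] / [Au3+(aq)] = 0.211 (log Q = −0.675).
By the Nernst equation, E = +2.25 − (0.0694/3)·(−0.675) = +2.27 V.

+2.27 V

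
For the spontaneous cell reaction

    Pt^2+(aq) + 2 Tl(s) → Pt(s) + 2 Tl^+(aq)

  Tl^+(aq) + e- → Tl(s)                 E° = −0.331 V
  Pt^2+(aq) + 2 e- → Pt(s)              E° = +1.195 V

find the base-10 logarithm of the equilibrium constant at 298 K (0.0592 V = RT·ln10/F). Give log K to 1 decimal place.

The Pt²⁺/Pt couple is reduced (cathode); E°cell = +1.195 − (−0.331) = +1.526 V with n = 2.
At equilibrium E = 0, so log K = nE°cell / 0.0592 = (2)(+1.526) / 0.0592 = 51.6.

log K = 51.6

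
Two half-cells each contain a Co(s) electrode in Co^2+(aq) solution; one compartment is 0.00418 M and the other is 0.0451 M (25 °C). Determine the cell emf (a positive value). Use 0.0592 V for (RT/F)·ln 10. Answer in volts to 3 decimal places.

For a concentration cell E°cell = 0, since both electrodes use the same couple.
The compartment with the higher Co^2+(aq) concentration (0.0451 M) acts as the cathode; ions are reduced there and produced at the dilute (0.00418 M) anode.
With n = 2, Ecell = −(0.0592/2)·log([dilute]/[conc]) = −(0.0592/2)·log(0.00418/0.0451) = +0.031 V.

0.031 V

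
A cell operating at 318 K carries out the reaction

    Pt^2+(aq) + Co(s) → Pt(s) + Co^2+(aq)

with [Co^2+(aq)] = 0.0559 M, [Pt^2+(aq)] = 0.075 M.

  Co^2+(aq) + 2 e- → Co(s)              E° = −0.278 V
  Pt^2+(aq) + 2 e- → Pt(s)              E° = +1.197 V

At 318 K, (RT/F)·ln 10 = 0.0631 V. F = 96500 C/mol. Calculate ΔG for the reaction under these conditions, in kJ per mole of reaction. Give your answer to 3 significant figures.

−285 kJ/mol

E°cell = +1.197 − (−0.278) = +1.475 V; the balanced reaction transfers n = 2 electrons.
Here Q = [Co^2+(aq)] / [Pt^2+(aq)] = 0.745 (log Q = −0.128), giving E = +1.475 − (0.0631/2)·(−0.128) = +1.4790 V.
Finally ΔG = −nFE = −(2)(96500 C/mol)(+1.4790 V) = −285 kJ/mol.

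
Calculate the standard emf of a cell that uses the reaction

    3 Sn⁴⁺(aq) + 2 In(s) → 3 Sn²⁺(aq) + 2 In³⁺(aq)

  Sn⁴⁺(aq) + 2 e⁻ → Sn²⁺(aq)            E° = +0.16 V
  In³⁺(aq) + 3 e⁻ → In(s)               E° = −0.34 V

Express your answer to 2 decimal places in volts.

+0.50 V

Sn⁴⁺(aq) gains electrons, so the Sn⁴⁺/Sn²⁺ couple is the cathode; the In³⁺/In couple is the anode.
E°cell = E°(cathode) − E°(anode) = +0.16 − (−0.34) = +0.50 V.
The positive value indicates the reaction is spontaneous as written.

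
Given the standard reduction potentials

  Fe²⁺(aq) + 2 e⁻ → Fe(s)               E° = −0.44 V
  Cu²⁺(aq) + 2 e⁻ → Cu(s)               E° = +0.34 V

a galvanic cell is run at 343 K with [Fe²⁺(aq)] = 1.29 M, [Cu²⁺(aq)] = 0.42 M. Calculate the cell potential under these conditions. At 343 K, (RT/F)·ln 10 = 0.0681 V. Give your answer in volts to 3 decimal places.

+0.763 V

Cu²⁺/Cu is reduced (cathode, E° = +0.34 V) and Fe²⁺/Fe is oxidized (anode).
E°cell = E°cat − E°an = +0.34 − (−0.44) = +0.78 V; n = 2.
For the overall reaction Cu²⁺(aq) + Fe(s) → Cu(s) + Fe²⁺(aq), Q = [Fe²⁺(aq)] / [Cu²⁺(aq)] = 3.07, giving log Q = 0.487.
Applying E = E° − (RT ln10/nF)·log Q gives +0.78 − (0.0681/2)(0.487) = +0.763 V.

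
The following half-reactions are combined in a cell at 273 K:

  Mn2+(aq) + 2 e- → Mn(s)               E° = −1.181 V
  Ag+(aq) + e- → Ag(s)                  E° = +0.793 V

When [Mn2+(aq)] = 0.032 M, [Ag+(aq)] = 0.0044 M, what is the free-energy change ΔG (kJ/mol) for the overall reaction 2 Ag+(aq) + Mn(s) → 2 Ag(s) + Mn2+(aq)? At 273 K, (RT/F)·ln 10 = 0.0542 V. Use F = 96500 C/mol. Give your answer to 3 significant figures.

E°cell = +0.793 − (−1.181) = +1.974 V; the balanced reaction transfers n = 2 electrons.
The reaction quotient is [Mn2+(aq)] / [Ag+(aq)]^2 = 1.65×10^3; by Nernst, E = +1.974 − (0.0542/2)(3.218) = +1.8868 V.
Then ΔG = −nFE = −2 × 96500 × +1.8868 J/mol = −364 kJ/mol.

−364 kJ/mol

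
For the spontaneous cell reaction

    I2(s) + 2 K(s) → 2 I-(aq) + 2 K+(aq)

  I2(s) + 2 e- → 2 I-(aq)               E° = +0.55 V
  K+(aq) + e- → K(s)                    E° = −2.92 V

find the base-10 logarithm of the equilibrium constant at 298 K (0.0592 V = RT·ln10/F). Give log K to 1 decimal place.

log K = 117.2

The I₂/I⁻ couple is reduced (cathode); E°cell = +0.55 − (−2.92) = +3.47 V with n = 2.
At equilibrium E = 0, so log K = nE°cell / 0.0592 = (2)(+3.47) / 0.0592 = 117.2.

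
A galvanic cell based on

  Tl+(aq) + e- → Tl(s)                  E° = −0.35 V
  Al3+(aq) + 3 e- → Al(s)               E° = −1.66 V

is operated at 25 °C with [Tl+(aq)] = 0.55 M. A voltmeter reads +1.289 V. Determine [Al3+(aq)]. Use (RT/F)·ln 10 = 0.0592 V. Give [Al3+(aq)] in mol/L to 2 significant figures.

1.9 M

Tl⁺/Tl is the cathode (higher E°); E°cell = −0.35 − (−1.66) = +1.31 V with n = 3.
Rearranging E = E° − (0.0592/n)·log Q gives log Q = 3(+1.31 − (+1.289))/0.0592 = 1.064.
For 3 Tl+(aq) + Al(s) → 3 Tl(s) + Al3+(aq), the reaction quotient is Q = [Al3+(aq)] / [Tl+(aq)]^3.
Isolating [Al3+(aq)] in Q = 10^{1.064} yields log [Al3+(aq)] = 0.285, i.e. 1.9 M.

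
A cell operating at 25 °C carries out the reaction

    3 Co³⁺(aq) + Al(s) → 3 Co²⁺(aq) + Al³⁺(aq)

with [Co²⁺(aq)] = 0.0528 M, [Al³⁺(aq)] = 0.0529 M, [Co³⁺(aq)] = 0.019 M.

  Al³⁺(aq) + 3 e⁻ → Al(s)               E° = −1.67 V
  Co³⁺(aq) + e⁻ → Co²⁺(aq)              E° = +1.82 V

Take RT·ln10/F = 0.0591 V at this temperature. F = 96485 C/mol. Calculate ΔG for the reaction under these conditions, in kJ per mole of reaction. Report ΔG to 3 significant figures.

E°cell = +1.82 − (−1.67) = +3.49 V; the balanced reaction transfers n = 3 electrons.
Q = ([Co²⁺(aq)]^3·[Al³⁺(aq)]) / [Co³⁺(aq)]^3 = 1.14, so log Q = 0.055 and E = +3.49 − (0.0591/3)(0.055) = +3.4889 V.
Then ΔG = −nFE = −3 × 96485 × +3.4889 J/mol = −1010 kJ/mol.

−1010 kJ/mol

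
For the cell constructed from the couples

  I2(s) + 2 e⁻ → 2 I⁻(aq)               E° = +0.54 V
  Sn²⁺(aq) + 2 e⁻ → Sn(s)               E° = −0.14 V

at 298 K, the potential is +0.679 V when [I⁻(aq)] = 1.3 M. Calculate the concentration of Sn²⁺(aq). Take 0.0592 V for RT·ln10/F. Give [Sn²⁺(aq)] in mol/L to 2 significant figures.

The I₂/I⁻ couple has the larger reduction potential, so it is the cathode: E°cell = +0.54 − (−0.14) = +0.68 V and n = 2.
Since E = E° − (0.0592/n)·log Q, log Q = n(E° − E)/0.0592 = 0.034.
For I2(s) + Sn(s) → 2 I⁻(aq) + Sn²⁺(aq), the reaction quotient is Q = [I⁻(aq)]^2·[Sn²⁺(aq)].
Substituting the known concentrations and solving, log [Sn²⁺(aq)] = −0.194 and [Sn²⁺(aq)] = 0.64 M.

0.64 M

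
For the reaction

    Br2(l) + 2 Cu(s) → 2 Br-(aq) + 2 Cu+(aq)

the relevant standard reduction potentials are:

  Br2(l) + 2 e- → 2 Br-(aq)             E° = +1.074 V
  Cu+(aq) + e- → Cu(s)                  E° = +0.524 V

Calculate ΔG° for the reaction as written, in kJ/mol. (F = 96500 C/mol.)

−106 kJ/mol

In the reaction as written Br2(l) is reduced, so the Br₂/Br⁻ couple is the cathode and Cu⁺/Cu is the anode.
E°cell = +1.074 − (+0.524) = +0.550 V; balancing electrons gives n = 2.
ΔG° = −nFE°cell = −(2)(96500)(+0.550) J/mol = −106 kJ/mol.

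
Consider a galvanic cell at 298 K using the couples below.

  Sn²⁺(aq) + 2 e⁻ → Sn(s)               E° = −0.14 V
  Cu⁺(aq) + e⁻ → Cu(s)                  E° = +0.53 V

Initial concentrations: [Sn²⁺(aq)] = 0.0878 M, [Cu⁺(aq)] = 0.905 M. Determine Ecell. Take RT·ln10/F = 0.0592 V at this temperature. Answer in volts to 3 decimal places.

+0.699 V

The Cu⁺/Cu couple has the more positive E°, so it is the cathode; Sn²⁺/Sn is the anode.
E°cell = E°cat − E°an = +0.53 − (−0.14) = +0.67 V; n = 2.
The balanced reaction is 2 Cu⁺(aq) + Sn(s) → 2 Cu(s) + Sn²⁺(aq), so Q = [Sn²⁺(aq)] / [Cu⁺(aq)]^2 = 0.107 and log Q = −0.970.
Applying E = E° − (RT ln10/nF)·log Q gives +0.67 − (0.0592/2)(−0.970) = +0.699 V.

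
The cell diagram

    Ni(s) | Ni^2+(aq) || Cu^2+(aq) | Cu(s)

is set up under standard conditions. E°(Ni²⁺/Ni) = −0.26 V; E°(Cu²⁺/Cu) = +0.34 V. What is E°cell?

+0.60 V

By convention the left-hand electrode in cell notation is the anode (oxidation) and the right-hand electrode is the cathode (reduction).
E°cell = E°(right) − E°(left) = +0.34 − (−0.26) = +0.60 V.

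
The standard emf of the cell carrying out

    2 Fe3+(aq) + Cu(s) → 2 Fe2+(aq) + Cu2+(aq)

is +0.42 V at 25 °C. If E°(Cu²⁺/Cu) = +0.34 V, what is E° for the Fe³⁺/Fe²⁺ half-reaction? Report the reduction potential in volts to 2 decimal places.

In the reaction as written the Fe³⁺/Fe²⁺ couple is reduced (cathode) and Cu²⁺/Cu is oxidized (anode), so E°cell = E°(Fe³⁺/Fe²⁺) − E°(Cu²⁺/Cu).
E°(Fe³⁺/Fe²⁺) = E°cell + E°(anode) = +0.42 + (+0.34) = +0.76 V.

+0.76 V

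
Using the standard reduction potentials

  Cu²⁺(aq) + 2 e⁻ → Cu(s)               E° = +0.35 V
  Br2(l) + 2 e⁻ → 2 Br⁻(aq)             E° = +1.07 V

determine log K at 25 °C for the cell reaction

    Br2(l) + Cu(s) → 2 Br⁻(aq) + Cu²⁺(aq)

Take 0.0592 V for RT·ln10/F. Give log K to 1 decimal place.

The Br₂/Br⁻ couple is reduced (cathode); E°cell = +1.07 − (+0.35) = +0.72 V with n = 2.
At equilibrium E = 0, so log K = nE°cell / 0.0592 = (2)(+0.72) / 0.0592 = 24.3.

log K = 24.3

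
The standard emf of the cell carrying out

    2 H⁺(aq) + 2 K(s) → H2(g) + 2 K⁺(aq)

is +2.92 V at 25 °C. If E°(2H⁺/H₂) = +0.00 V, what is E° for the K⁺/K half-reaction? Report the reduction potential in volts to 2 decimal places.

−2.92 V

In the reaction as written the 2H⁺/H₂ couple is reduced (cathode) and K⁺/K is oxidized (anode), so E°cell = E°(2H⁺/H₂) − E°(K⁺/K).
E°(K⁺/K) = E°(cathode) − E°cell = +0.00 − (+2.92) = −2.92 V.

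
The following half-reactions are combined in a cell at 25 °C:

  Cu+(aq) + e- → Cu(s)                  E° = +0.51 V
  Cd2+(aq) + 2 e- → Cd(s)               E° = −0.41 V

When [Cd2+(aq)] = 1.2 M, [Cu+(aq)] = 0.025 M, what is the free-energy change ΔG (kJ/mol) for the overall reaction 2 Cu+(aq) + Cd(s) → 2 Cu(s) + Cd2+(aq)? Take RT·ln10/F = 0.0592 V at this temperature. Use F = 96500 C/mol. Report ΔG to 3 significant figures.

The standard cell potential is +0.51 − (−0.41) = +0.92 V, with n = 2 electrons in the balanced equation.
Q = [Cd2+(aq)] / [Cu+(aq)]^2 = 1.92×10^3, so log Q = 3.283 and E = +0.92 − (0.0592/2)(3.283) = +0.8228 V.
Finally ΔG = −nFE = −(2)(96500 C/mol)(+0.8228 V) = −159 kJ/mol.

−159 kJ/mol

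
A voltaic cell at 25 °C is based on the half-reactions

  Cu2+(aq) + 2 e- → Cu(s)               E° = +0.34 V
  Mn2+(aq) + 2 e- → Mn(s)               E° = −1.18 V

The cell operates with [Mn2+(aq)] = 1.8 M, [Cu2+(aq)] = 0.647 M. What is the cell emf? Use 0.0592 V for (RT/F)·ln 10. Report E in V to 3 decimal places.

Cu²⁺/Cu is reduced (cathode, E° = +0.34 V) and Mn²⁺/Mn is oxidized (anode).
E°cell = E°cat − E°an = +0.34 − (−1.18) = +1.52 V; n = 2.
The balanced reaction is Cu2+(aq) + Mn(s) → Cu(s) + Mn2+(aq), so Q = [Mn2+(aq)] / [Cu2+(aq)] = 2.78 and log Q = 0.444.
By the Nernst equation, E = +1.52 − (0.0592/2)·(0.444) = +1.507 V.

+1.507 V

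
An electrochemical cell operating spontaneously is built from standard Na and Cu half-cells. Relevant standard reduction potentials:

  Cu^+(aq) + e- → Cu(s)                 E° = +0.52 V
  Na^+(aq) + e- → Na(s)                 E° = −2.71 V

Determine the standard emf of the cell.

+3.23 V

The Cu⁺/Cu couple has the higher E°, so Cu ion is reduced (cathode) and Na is oxidized (anode).
E°cell = E°(cathode) − E°(anode) = +0.52 − (−2.71) = +3.23 V.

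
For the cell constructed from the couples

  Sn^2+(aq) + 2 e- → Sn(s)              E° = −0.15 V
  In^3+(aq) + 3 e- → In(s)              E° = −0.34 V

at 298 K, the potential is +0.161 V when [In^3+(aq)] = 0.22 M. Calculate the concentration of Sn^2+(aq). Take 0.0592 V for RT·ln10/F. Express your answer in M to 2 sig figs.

0.038 M

With Sn²⁺/Sn at the cathode and In³⁺/In at the anode, E°cell = −0.15 − (−0.34) = +0.19 V (n = 6).
Since E = E° − (0.0592/n)·log Q, log Q = n(E° − E)/0.0592 = 2.939.
The balanced reaction is 3 Sn^2+(aq) + 2 In(s) → 3 Sn(s) + 2 In^3+(aq), so Q = [In^3+(aq)]^2 / [Sn^2+(aq)]^3.
Solving for the unknown gives log [Sn^2+(aq)] = −1.418, so [Sn^2+(aq)] ≈ 0.038 M.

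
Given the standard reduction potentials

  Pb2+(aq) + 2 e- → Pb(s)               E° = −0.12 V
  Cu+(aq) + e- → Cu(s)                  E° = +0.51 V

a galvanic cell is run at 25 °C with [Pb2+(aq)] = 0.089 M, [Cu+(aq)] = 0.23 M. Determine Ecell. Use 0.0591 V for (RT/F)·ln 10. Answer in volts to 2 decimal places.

Cu⁺/Cu is reduced (cathode, E° = +0.51 V) and Pb²⁺/Pb is oxidized (anode).
The standard potential is +0.51 − (−0.12) = +0.63 V and the balanced reaction transfers n = 2 electrons.
For the overall reaction 2 Cu+(aq) + Pb(s) → 2 Cu(s) + Pb2+(aq), Q = [Pb2+(aq)] / [Cu+(aq)]^2 = 1.68, giving log Q = 0.226.
By the Nernst equation, E = +0.63 − (0.0591/2)·(0.226) = +0.62 V.

+0.62 V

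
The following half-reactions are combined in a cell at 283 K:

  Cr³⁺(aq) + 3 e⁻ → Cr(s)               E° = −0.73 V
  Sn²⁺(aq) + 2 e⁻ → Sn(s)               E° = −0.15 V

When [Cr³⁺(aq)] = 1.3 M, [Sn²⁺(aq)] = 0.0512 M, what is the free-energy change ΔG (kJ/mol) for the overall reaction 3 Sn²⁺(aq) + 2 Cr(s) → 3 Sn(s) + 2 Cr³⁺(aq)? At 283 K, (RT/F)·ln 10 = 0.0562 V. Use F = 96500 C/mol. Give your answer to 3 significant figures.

E°cell = −0.15 − (−0.73) = +0.58 V; the balanced reaction transfers n = 6 electrons.
The reaction quotient is [Cr³⁺(aq)]^2 / [Sn²⁺(aq)]^3 = 1.26×10^4; by Nernst, E = +0.58 − (0.0562/6)(4.100) = +0.5416 V.
ΔG = −nFE = −(6)(96500)(+0.5416) J/mol = −314 kJ/mol.

−314 kJ/mol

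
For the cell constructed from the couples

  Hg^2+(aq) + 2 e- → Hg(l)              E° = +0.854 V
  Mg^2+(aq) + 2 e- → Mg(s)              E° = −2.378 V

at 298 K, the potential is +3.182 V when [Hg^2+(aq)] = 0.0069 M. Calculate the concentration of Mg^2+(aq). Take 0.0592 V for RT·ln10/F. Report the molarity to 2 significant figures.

0.34 M

With Hg²⁺/Hg at the cathode and Mg²⁺/Mg at the anode, E°cell = +0.854 − (−2.378) = +3.232 V (n = 2).
Since E = E° − (0.0592/n)·log Q, log Q = n(E° − E)/0.0592 = 1.689.
The balanced reaction is Hg^2+(aq) + Mg(s) → Hg(l) + Mg^2+(aq), so Q = [Mg^2+(aq)] / [Hg^2+(aq)].
Isolating [Mg^2+(aq)] in Q = 10^{1.689} yields log [Mg^2+(aq)] = −0.472, i.e. 0.34 M.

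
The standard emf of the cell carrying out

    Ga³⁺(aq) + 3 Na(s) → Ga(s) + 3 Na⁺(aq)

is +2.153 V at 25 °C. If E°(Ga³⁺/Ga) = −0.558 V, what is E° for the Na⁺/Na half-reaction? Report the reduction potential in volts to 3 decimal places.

−2.711 V

In the reaction as written the Ga³⁺/Ga couple is reduced (cathode) and Na⁺/Na is oxidized (anode), so E°cell = E°(Ga³⁺/Ga) − E°(Na⁺/Na).
E°(Na⁺/Na) = E°(cathode) − E°cell = −0.558 − (+2.153) = −2.711 V.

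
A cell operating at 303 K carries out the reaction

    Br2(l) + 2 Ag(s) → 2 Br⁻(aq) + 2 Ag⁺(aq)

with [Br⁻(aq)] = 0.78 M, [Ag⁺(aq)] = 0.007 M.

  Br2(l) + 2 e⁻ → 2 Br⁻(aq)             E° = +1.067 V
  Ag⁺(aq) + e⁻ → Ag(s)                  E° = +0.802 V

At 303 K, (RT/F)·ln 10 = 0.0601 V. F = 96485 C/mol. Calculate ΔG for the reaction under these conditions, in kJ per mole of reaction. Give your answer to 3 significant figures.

With Br₂/Br⁻ reduced at the cathode, E°cell = +1.067 − (+0.802) = +0.265 V and n = 2.
Q = [Br⁻(aq)]^2·[Ag⁺(aq)]^2 = 2.98×10^−5, so log Q = −4.526 and E = +0.265 − (0.0601/2)(−4.526) = +0.4010 V.
Then ΔG = −nFE = −2 × 96485 × +0.4010 J/mol = −77.4 kJ/mol.

−77.4 kJ/mol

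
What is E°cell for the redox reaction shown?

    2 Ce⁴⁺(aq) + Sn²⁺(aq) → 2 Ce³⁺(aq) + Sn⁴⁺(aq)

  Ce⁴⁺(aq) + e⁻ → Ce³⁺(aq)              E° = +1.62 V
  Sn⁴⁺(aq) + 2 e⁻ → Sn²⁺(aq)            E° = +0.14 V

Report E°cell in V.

+1.48 V

Ce⁴⁺(aq) gains electrons, so the Ce⁴⁺/Ce³⁺ couple is the cathode; the Sn⁴⁺/Sn²⁺ couple is the anode.
E°cell = E°(cathode) − E°(anode) = +1.62 − (+0.14) = +1.48 V.
The positive value indicates the reaction is spontaneous as written.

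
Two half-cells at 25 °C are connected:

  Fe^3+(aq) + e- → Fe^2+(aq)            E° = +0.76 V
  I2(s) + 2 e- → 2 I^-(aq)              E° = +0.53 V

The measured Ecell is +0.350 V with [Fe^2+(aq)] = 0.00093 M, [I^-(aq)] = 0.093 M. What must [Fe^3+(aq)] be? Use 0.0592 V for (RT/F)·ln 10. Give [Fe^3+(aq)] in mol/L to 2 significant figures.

1.1 M

Fe³⁺/Fe²⁺ is the cathode (higher E°); E°cell = +0.76 − (+0.53) = +0.23 V with n = 2.
From the Nernst equation, log Q = n(E° − E)/0.0592 = 2·(+0.23 − (+0.350))/0.0592 = −4.054.
The balanced reaction is 2 Fe^3+(aq) + 2 I^-(aq) → 2 Fe^2+(aq) + I2(s), so Q = [Fe^2+(aq)]^2 / ([Fe^3+(aq)]^2·[I^-(aq)]^2).
Isolating [Fe^3+(aq)] in Q = 10^{−4.054} yields log [Fe^3+(aq)] = 0.027, i.e. 1.1 M.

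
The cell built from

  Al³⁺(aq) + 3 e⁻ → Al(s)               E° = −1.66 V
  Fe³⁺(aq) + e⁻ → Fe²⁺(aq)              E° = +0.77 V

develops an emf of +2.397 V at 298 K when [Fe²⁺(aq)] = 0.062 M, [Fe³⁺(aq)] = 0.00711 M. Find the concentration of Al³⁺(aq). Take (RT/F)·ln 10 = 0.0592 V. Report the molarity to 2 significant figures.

With Fe³⁺/Fe²⁺ at the cathode and Al³⁺/Al at the anode, E°cell = +0.77 − (−1.66) = +2.43 V (n = 3).
Since E = E° − (0.0592/n)·log Q, log Q = n(E° − E)/0.0592 = 1.672.
For 3 Fe³⁺(aq) + Al(s) → 3 Fe²⁺(aq) + Al³⁺(aq), the reaction quotient is Q = ([Fe²⁺(aq)]^3·[Al³⁺(aq)]) / [Fe³⁺(aq)]^3.
Isolating [Al³⁺(aq)] in Q = 10^{1.672} yields log [Al³⁺(aq)] = −1.150, i.e. 0.071 M.

0.071 M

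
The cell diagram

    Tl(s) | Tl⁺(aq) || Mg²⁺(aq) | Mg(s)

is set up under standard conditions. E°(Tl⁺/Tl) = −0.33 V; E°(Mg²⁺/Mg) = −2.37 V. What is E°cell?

By convention the left-hand electrode in cell notation is the anode (oxidation) and the right-hand electrode is the cathode (reduction).
E°cell = E°(right) − E°(left) = −2.37 − (−0.33) = −2.04 V.
The negative sign shows that, as written, the cell would require an external voltage to drive the reaction.

−2.04 V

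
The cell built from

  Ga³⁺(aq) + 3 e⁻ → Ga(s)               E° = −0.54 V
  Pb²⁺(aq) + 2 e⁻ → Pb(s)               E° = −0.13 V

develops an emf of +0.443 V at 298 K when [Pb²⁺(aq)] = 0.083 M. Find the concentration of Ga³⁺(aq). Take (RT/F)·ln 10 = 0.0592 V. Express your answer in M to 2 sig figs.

0.00051 M

Pb²⁺/Pb is the cathode (higher E°); E°cell = −0.13 − (−0.54) = +0.41 V with n = 6.
From the Nernst equation, log Q = n(E° − E)/0.0592 = 6·(+0.41 − (+0.443))/0.0592 = −3.345.
The balanced reaction is 3 Pb²⁺(aq) + 2 Ga(s) → 3 Pb(s) + 2 Ga³⁺(aq), so Q = [Ga³⁺(aq)]^2 / [Pb²⁺(aq)]^3.
Substituting the known concentrations and solving, log [Ga³⁺(aq)] = −3.294 and [Ga³⁺(aq)] = 0.00051 M.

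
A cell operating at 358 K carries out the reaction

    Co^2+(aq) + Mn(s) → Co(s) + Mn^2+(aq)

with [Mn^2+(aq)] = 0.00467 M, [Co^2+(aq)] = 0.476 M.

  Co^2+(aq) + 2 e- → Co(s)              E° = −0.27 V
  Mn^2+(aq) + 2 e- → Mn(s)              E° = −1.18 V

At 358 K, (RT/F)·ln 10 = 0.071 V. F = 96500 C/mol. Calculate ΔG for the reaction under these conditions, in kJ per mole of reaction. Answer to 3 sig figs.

−189 kJ/mol

The standard cell potential is −0.27 − (−1.18) = +0.91 V, with n = 2 electrons in the balanced equation.
Q = [Mn^2+(aq)] / [Co^2+(aq)] = 0.00981, so log Q = −2.008 and E = +0.91 − (0.071/2)(−2.008) = +0.9813 V.
Then ΔG = −nFE = −2 × 96500 × +0.9813 J/mol = −189 kJ/mol.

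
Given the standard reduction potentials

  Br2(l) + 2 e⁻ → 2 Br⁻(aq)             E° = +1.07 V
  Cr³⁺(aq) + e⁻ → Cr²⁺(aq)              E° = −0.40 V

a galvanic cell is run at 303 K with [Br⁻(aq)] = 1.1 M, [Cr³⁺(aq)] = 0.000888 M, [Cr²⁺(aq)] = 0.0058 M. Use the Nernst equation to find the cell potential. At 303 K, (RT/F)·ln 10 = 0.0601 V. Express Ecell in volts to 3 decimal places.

Since E°(Br₂/Br⁻) > E°(Cr³⁺/Cr²⁺), Br₂/Br⁻ serves as the cathode.
The standard potential is +1.07 − (−0.40) = +1.47 V and the balanced reaction transfers n = 2 electrons.
The balanced reaction is Br2(l) + 2 Cr²⁺(aq) → 2 Br⁻(aq) + 2 Cr³⁺(aq), so Q = ([Br⁻(aq)]^2·[Cr³⁺(aq)]^2) / [Cr²⁺(aq)]^2 = 0.0284 and log Q = −1.547.
E = E° − (0.0601/n)·log Q = +1.47 − (0.0601/2)(−1.547) = +1.516 V.

+1.516 V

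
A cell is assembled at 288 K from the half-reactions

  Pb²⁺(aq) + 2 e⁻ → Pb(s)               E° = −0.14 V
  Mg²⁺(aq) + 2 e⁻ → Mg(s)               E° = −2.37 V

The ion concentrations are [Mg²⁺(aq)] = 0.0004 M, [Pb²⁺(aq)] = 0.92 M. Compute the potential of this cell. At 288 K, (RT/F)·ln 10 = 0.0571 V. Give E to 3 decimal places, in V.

+2.326 V

Since E°(Pb²⁺/Pb) > E°(Mg²⁺/Mg), Pb²⁺/Pb serves as the cathode.
The standard potential is −0.14 − (−2.37) = +2.23 V and the balanced reaction transfers n = 2 electrons.
Balancing gives Pb²⁺(aq) + Mg(s) → Pb(s) + Mg²⁺(aq); hence Q = [Mg²⁺(aq)] / [Pb²⁺(aq)] = 0.000435 (log Q = −3.362).
E = E° − (0.0571/n)·log Q = +2.23 − (0.0571/2)(−3.362) = +2.326 V.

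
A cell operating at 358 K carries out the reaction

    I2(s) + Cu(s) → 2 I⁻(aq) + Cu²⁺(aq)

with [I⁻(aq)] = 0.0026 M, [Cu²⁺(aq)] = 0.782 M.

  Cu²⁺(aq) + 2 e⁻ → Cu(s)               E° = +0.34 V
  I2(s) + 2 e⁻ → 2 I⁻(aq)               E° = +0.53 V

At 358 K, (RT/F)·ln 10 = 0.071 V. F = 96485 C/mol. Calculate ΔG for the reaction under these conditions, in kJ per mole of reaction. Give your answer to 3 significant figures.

E°cell = +0.53 − (+0.34) = +0.19 V; the balanced reaction transfers n = 2 electrons.
The reaction quotient is [I⁻(aq)]^2·[Cu²⁺(aq)] = 5.29×10^−6; by Nernst, E = +0.19 − (0.071/2)(−5.277) = +0.3773 V.
ΔG = −nFE = −(2)(96485)(+0.3773) J/mol = −72.8 kJ/mol.

−72.8 kJ/mol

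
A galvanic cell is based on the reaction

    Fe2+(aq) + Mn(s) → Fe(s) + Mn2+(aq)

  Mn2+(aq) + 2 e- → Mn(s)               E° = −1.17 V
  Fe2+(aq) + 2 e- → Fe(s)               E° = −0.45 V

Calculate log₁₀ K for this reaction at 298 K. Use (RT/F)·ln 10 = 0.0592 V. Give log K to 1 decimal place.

log K = 24.3

The Fe²⁺/Fe couple is reduced (cathode); E°cell = −0.45 − (−1.17) = +0.72 V with n = 2.
At equilibrium E = 0, so log K = nE°cell / 0.0592 = (2)(+0.72) / 0.0592 = 24.3.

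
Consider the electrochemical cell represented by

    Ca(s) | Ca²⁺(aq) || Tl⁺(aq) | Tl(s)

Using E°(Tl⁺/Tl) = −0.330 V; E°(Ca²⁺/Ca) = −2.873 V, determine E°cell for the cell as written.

By convention the left-hand electrode in cell notation is the anode (oxidation) and the right-hand electrode is the cathode (reduction).
E°cell = E°(right) − E°(left) = −0.330 − (−2.873) = +2.543 V.

+2.543 V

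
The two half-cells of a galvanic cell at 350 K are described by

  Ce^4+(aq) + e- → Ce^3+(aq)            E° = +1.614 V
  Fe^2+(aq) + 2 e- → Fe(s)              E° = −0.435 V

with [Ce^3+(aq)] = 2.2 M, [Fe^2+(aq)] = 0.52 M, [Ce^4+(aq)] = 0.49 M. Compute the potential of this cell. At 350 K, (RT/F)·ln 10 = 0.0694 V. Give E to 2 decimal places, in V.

The Ce⁴⁺/Ce³⁺ couple has the more positive E°, so it is the cathode; Fe²⁺/Fe is the anode.
The standard potential is +1.614 − (−0.435) = +2.049 V and the balanced reaction transfers n = 2 electrons.
For the overall reaction 2 Ce^4+(aq) + Fe(s) → 2 Ce^3+(aq) + Fe^2+(aq), Q = ([Ce^3+(aq)]^2·[Fe^2+(aq)]) / [Ce^4+(aq)]^2 = 10.5, giving log Q = 1.020.
By the Nernst equation, E = +2.049 − (0.0694/2)·(1.020) = +2.01 V.

+2.01 V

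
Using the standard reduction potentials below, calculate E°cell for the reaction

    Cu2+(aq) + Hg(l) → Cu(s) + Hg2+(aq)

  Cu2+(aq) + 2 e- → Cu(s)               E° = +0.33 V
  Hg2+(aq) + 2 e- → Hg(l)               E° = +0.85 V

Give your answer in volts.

Cu2+(aq) gains electrons, so the Cu²⁺/Cu couple is the cathode; the Hg²⁺/Hg couple is the anode.
E°cell = E°(cathode) − E°(anode) = +0.33 − (+0.85) = −0.52 V.

−0.52 V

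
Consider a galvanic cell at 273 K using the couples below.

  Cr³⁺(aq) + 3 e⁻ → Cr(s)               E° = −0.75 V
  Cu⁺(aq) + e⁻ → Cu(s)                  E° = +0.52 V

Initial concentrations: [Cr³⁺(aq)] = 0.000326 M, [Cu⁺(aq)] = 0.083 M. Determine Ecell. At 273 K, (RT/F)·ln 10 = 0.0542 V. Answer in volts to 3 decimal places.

The Cu⁺/Cu couple has the more positive E°, so it is the cathode; Cr³⁺/Cr is the anode.
E°cell = +0.52 − (−0.75) = +1.27 V, with n = 3 electrons transferred.
The balanced reaction is 3 Cu⁺(aq) + Cr(s) → 3 Cu(s) + Cr³⁺(aq), so Q = [Cr³⁺(aq)] / [Cu⁺(aq)]^3 = 0.57 and log Q = −0.244.
E = E° − (0.0542/n)·log Q = +1.27 − (0.0542/3)(−0.244) = +1.274 V.

+1.274 V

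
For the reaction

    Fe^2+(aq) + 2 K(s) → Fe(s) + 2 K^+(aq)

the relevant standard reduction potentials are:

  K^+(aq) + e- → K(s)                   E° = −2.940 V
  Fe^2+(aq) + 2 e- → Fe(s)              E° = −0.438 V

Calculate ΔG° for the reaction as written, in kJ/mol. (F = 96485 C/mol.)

−483 kJ/mol

In the reaction as written Fe^2+(aq) is reduced, so the Fe²⁺/Fe couple is the cathode and K⁺/K is the anode.
E°cell = −0.438 − (−2.940) = +2.502 V; balancing electrons gives n = 2.
ΔG° = −nFE°cell = −(2)(96485)(+2.502) J/mol = −483 kJ/mol.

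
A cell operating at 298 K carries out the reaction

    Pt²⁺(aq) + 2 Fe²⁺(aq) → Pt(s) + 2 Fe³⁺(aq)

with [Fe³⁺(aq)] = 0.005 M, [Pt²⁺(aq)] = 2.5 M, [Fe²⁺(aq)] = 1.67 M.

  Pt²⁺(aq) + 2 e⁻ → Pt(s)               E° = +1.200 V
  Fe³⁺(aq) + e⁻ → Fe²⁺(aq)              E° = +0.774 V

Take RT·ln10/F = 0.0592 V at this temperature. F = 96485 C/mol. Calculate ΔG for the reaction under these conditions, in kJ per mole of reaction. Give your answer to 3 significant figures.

With Pt²⁺/Pt reduced at the cathode, E°cell = +1.200 − (+0.774) = +0.426 V and n = 2.
The reaction quotient is [Fe³⁺(aq)]^2 / ([Pt²⁺(aq)]·[Fe²⁺(aq)]^2) = 3.59×10^−6; by Nernst, E = +0.426 − (0.0592/2)(−5.445) = +0.5872 V.
Finally ΔG = −nFE = −(2)(96485 C/mol)(+0.5872 V) = −113 kJ/mol.

−113 kJ/mol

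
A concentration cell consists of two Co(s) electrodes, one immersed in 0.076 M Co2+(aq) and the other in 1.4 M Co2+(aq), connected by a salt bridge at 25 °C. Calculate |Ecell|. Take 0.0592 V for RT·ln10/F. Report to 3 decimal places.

For a concentration cell E°cell = 0, since both electrodes use the same couple.
The compartment with the higher Co2+(aq) concentration (1.4 M) acts as the cathode; ions are reduced there and produced at the dilute (0.076 M) anode.
With n = 2, Ecell = −(0.0592/2)·log([dilute]/[conc]) = −(0.0592/2)·log(0.076/1.4) = +0.037 V.

0.037 V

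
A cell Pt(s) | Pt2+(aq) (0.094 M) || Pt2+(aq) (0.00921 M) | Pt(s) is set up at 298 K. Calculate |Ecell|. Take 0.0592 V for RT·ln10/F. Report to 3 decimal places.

0.030 V

For a concentration cell E°cell = 0, since both electrodes use the same couple.
The compartment with the higher Pt2+(aq) concentration (0.094 M) acts as the cathode; ions are reduced there and produced at the dilute (0.00921 M) anode.
With n = 2, Ecell = −(0.0592/2)·log([dilute]/[conc]) = −(0.0592/2)·log(0.00921/0.094) = +0.030 V.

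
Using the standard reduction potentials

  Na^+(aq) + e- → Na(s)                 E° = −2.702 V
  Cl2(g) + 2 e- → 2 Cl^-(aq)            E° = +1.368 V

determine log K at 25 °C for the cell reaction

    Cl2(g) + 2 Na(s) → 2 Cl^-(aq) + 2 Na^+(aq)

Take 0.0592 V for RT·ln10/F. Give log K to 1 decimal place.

log K = 137.5

The Cl₂/Cl⁻ couple is reduced (cathode); E°cell = +1.368 − (−2.702) = +4.070 V with n = 2.
At equilibrium E = 0, so log K = nE°cell / 0.0592 = (2)(+4.070) / 0.0592 = 137.5.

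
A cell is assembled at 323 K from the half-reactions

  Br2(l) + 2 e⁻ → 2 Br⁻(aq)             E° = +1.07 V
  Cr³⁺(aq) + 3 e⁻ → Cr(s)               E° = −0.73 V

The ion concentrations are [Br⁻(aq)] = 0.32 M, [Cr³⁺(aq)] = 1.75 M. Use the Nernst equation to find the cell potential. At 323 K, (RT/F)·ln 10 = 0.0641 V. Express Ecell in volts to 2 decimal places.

Br₂/Br⁻ is reduced (cathode, E° = +1.07 V) and Cr³⁺/Cr is oxidized (anode).
The standard potential is +1.07 − (−0.73) = +1.80 V and the balanced reaction transfers n = 6 electrons.
For the overall reaction 3 Br2(l) + 2 Cr(s) → 6 Br⁻(aq) + 2 Cr³⁺(aq), Q = [Br⁻(aq)]^6·[Cr³⁺(aq)]^2 = 0.00329, giving log Q = −2.483.
E = E° − (0.0641/n)·log Q = +1.80 − (0.0641/6)(−2.483) = +1.83 V.

+1.83 V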